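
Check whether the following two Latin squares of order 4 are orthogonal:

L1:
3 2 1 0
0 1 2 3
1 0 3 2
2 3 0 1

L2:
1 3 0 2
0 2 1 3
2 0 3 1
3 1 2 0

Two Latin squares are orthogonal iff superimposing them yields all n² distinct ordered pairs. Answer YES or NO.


Form the n² = 16 superimposed pairs (L1[i][j], L2[i][j]), row by row (rows and columns indexed from 0):
row 0: (3,1) (2,3) (1,0) (0,2)
row 1: (0,0) (1,2) (2,1) (3,3)
row 2: (1,2) (0,0) (3,3) (2,1)
row 3: (2,3) (3,1) (0,2) (1,0)
Orthogonality requires all 16 pairs distinct.
But the pair (1,2) repeats: cell (1,1) has L1 = 1, L2 = 2, and cell (2,0) has L1 = 1, L2 = 2.
A repeated pair means some other pair never occurs (only 8 distinct pairs out of 16), so the squares are not orthogonal.
Conclusion: NO.

NO


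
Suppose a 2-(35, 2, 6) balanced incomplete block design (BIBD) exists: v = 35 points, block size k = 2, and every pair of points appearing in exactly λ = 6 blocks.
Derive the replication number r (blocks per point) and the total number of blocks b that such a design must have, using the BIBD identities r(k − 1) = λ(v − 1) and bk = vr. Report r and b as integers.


Any 2-(v, k, λ) BIBD satisfies two necessary conditions:
  (i)  Each point sits in r blocks, and counting incidences through any fixed point gives r(k − 1) = λ(v − 1), so r = λ(v − 1)/(k − 1).
  (ii) Total incidences bk = vr, so b = vr/k.
Step 1: r = λ(v − 1)/(k − 1) = 6·(35 − 1)/(2 − 1) = 6·34/1 = 204/1 = 204.
Step 2: b = vr/k = 35·204/2 = 7140/2 = 3570.
Check integrality: r = 204 ∈ Z ✓, b = 3570 ∈ Z ✓.
(These identities are necessary conditions: they determine r and b for any design with these parameters, but do not by themselves prove that one exists.)

r = 204, b = 3570.


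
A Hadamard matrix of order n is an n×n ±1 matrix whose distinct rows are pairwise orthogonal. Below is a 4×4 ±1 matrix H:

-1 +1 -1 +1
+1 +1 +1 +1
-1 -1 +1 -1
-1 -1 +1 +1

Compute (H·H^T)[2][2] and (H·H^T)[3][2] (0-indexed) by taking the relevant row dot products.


Row 2 of H: [-1, -1, 1, -1].
Row 3 of H: [-1, -1, 1, 1].
(H·H^T)[2][2] = Σ_j H[2][j]·H[2][j] = (-1)² + (-1)² + (1)² + (-1)² = 1 + 1 + 1 + 1 = 4.
(H·H^T)[3][2] = Σ_j H[3][j]·H[2][j] = (-1)·(-1) + (-1)·(-1) + (1)·(1) + (1)·(-1) = 1 + 1 + 1 + -1 = 2.
Rows 3 and 2 are not orthogonal (dot product = 2 ≠ 0), so H is not a Hadamard matrix.

(2,2) entry = 4; (3,2) entry = 2.


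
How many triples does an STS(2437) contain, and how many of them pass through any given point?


An STS(v) is a 2-(v, 3, 1) BIBD: block size k = 3, λ = 1.
Replication: r(k − 1) = λ(v − 1) ⇒ r·2 = 2437 − 1 = 2436 ⇒ r = 1218.
Block count: b = v(v − 1)/6 = 2437·2436/6 = 5936532/6 = 989422.
(Check via bk = vr: 989422·3 = 2968266 = 2437·1218 = 2968266 ✓.)

r = 1218, b = 989422.


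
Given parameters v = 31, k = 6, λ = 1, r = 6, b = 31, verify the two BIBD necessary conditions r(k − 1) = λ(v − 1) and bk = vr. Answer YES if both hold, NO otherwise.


Condition (i): r(k − 1) = 6·5 = 30; λ(v − 1) = 1·30 = 30. Match? YES.
Condition (ii): bk = 31·6 = 186; vr = 31·6 = 186. Match? YES.
Both conditions hold? YES.

YES


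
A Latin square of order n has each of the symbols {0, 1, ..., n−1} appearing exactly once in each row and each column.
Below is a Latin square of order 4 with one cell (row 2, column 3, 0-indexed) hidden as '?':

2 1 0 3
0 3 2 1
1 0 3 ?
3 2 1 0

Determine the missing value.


Row 2 contains symbols [0, 1, 3] — missing [2].
Column 3 contains symbols [0, 1, 3] — missing [2].
The missing symbol must appear in both missing sets; intersection = [2].
Therefore the hidden value is 2.

Missing value = 2.


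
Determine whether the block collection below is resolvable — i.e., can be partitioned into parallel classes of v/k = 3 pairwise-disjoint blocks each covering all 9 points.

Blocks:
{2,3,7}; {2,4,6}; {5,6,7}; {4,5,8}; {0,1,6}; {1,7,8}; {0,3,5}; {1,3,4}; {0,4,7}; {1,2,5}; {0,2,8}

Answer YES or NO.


v = 9, block size k = 3, number of blocks = 11.
For resolvability, blocks must partition into parallel classes of size v/k = 3.
Total blocks must therefore be a multiple of 3: 11 = 3·3 + 2 ⇒ not divisible ✗.
Resolvable? NO.

NO


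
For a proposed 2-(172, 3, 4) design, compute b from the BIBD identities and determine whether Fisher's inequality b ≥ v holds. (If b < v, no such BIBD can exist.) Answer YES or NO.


b = λv(v − 1)/(k(k − 1)) = 4·172·171/(3·2) = 117648/6 = 19608.
Compare with v = 172: b ≥ v, so Fisher's inequality holds.

YES


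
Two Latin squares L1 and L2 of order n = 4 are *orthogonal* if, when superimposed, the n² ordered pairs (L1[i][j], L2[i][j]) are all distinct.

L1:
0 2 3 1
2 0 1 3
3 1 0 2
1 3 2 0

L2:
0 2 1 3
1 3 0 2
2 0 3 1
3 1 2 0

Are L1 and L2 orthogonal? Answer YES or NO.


Form the n² = 16 superimposed pairs (L1[i][j], L2[i][j]), row by row (rows and columns indexed from 0):
row 0: (0,0) (2,2) (3,1) (1,3)
row 1: (2,1) (0,3) (1,0) (3,2)
row 2: (3,2) (1,0) (0,3) (2,1)
row 3: (1,3) (3,1) (2,2) (0,0)
Orthogonality requires all 16 pairs distinct.
But the pair (3,2) repeats: cell (1,3) has L1 = 3, L2 = 2, and cell (2,0) has L1 = 3, L2 = 2.
A repeated pair means some other pair never occurs (only 8 distinct pairs out of 16), so the squares are not orthogonal.
Conclusion: NO.

NO


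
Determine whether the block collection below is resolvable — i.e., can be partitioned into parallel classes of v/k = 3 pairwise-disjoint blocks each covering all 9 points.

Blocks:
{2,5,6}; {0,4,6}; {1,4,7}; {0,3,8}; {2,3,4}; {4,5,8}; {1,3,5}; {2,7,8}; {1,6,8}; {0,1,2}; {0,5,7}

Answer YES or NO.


v = 9, block size k = 3, number of blocks = 11.
For resolvability, blocks must partition into parallel classes of size v/k = 3.
Total blocks must therefore be a multiple of 3: 11 = 3·3 + 2 ⇒ not divisible ✗.
Resolvable? NO.

NO


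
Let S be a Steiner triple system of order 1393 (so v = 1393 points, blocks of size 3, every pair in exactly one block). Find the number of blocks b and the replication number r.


An STS(v) is a 2-(v, 3, 1) BIBD: block size k = 3, λ = 1.
Replication: r(k − 1) = λ(v − 1) ⇒ r·2 = 1393 − 1 = 1392 ⇒ r = 696.
Block count: bk = vr ⇒ b·3 = 1393·696 = 969528 ⇒ b = 323176.
(Check via b = v(v − 1)/6 = 1393·1392/6 = 1939056/6 = 323176.)

r = 696, b = 323176.


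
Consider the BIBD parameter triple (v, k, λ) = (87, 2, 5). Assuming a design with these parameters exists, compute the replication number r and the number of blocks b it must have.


Any 2-(v, k, λ) BIBD satisfies two necessary conditions:
  (i)  Each point sits in r blocks, and counting incidences through any fixed point gives r(k − 1) = λ(v − 1), so r = λ(v − 1)/(k − 1).
  (ii) Total incidences bk = vr, so b = vr/k.
Step 1: r = λ(v − 1)/(k − 1) = 5·(87 − 1)/(2 − 1) = 5·86/1 = 430/1 = 430.
Step 2: b = vr/k = 87·430/2 = 37410/2 = 18705.
Check integrality: r = 430 ∈ Z ✓, b = 18705 ∈ Z ✓.
(These identities are necessary conditions: they determine r and b for any design with these parameters, but do not by themselves prove that one exists.)

r = 430, b = 18705.


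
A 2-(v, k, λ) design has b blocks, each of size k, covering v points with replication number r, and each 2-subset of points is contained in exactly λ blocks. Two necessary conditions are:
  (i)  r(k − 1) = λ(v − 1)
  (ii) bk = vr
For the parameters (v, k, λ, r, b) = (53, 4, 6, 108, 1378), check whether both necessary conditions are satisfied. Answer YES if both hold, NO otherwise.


Condition (i): r(k − 1) = 108·3 = 324; λ(v − 1) = 6·52 = 312. Match? NO.
Condition (ii): bk = 1378·4 = 5512; vr = 53·108 = 5724. Match? NO.
Both conditions hold? NO.

NO


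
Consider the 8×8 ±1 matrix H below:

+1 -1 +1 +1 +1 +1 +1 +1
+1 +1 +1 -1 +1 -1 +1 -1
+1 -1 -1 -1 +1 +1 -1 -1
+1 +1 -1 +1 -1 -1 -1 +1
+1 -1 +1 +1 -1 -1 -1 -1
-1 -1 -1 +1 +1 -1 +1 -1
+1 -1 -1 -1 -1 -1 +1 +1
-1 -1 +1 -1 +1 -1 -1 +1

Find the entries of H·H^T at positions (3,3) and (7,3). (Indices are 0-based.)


Row 3 of H: [1, 1, -1, 1, -1, -1, -1, 1].
Row 7 of H: [-1, -1, 1, -1, 1, -1, -1, 1].
(H·H^T)[3][3] = Σ_j H[3][j]·H[3][j] = (1)² + (1)² + (-1)² + (1)² + (-1)² + (-1)² + (-1)² + (1)² = 1 + 1 + 1 + 1 + 1 + 1 + 1 + 1 = 8.
(H·H^T)[7][3] = Σ_j H[7][j]·H[3][j] = (-1)·(1) + (-1)·(1) + (1)·(-1) + (-1)·(1) + (1)·(-1) + (-1)·(-1) + (-1)·(-1) + (1)·(1) = -1 + -1 + -1 + -1 + -1 + 1 + 1 + 1 = -2.
Rows 7 and 3 are not orthogonal (dot product = -2 ≠ 0), so H is not a Hadamard matrix.

(3,3) entry = 8; (7,3) entry = -2.


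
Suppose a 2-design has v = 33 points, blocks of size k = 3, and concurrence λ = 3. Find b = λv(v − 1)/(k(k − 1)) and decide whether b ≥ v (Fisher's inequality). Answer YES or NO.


b = λv(v − 1)/(k(k − 1)) = 3·33·32/(3·2) = 3168/6 = 528.
Compare with v = 33: b ≥ v, so Fisher's inequality holds.

YES


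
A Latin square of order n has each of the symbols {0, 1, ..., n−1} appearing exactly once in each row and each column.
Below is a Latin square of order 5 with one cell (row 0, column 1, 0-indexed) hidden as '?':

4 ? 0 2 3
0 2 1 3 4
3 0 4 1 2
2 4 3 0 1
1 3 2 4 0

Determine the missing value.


Row 0 contains symbols [0, 2, 3, 4] — missing [1].
Column 1 contains symbols [0, 2, 3, 4] — missing [1].
The missing symbol must appear in both missing sets; intersection = [1].
Therefore the hidden value is 1.

Missing value = 1.


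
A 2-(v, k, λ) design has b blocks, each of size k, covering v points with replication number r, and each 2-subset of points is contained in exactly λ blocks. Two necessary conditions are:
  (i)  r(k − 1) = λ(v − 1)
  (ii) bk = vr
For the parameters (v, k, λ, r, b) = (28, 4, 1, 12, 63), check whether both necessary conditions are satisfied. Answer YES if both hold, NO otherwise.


Condition (i): r(k − 1) = 12·3 = 36; λ(v − 1) = 1·27 = 27. Match? NO.
Condition (ii): bk = 63·4 = 252; vr = 28·12 = 336. Match? NO.
Both conditions hold? NO.

NO


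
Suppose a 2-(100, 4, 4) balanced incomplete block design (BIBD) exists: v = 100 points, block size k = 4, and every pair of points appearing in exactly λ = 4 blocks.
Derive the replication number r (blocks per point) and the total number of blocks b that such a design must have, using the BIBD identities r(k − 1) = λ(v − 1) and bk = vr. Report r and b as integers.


Any 2-(v, k, λ) BIBD satisfies two necessary conditions:
  (i)  Each point sits in r blocks, and counting incidences through any fixed point gives r(k − 1) = λ(v − 1), so r = λ(v − 1)/(k − 1).
  (ii) Total incidences bk = vr, so b = vr/k.
Step 1: r = λ(v − 1)/(k − 1) = 4·(100 − 1)/(4 − 1) = 4·99/3 = 396/3 = 132.
Step 2: b = vr/k = 100·132/4 = 13200/4 = 3300.
Check integrality: r = 132 ∈ Z ✓, b = 3300 ∈ Z ✓.
(These identities are necessary conditions: they determine r and b for any design with these parameters, but do not by themselves prove that one exists.)

r = 132, b = 3300.


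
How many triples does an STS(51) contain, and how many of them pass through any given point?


An STS(v) is a 2-(v, 3, 1) BIBD: block size k = 3, λ = 1.
Replication: r(k − 1) = λ(v − 1) ⇒ r·2 = 51 − 1 = 50 ⇒ r = 25.
Block count: bk = vr ⇒ b·3 = 51·25 = 1275 ⇒ b = 425.
(Check via b = v(v − 1)/6 = 51·50/6 = 2550/6 = 425.)

r = 25, b = 425.


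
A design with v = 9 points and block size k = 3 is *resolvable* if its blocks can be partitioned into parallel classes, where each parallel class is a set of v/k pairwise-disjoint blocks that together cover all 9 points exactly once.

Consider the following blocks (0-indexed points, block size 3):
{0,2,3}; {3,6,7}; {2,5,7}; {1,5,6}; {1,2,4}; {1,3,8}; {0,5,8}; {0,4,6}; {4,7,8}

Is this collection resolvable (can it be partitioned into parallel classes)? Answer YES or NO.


v = 9, block size k = 3, number of blocks = 9.
For resolvability, blocks must partition into parallel classes of size v/k = 3.
Total blocks must therefore be a multiple of 3: 9 = 3·3 + 0 ⇒ divisible ✓.
Greedy packing gives 3 candidate class(es). Each should be a full parallel class (size 3, covers all 9 points).
  Class 1 (3 blocks): {0,2,3}; {1,5,6}; {4,7,8}. Points covered: [0, 1, 2, 3, 4, 5, 6, 7, 8].
  Class 2 (3 blocks): {3,6,7}; {1,2,4}; {0,5,8}. Points covered: [0, 1, 2, 3, 4, 5, 6, 7, 8].
  Class 3 (3 blocks): {2,5,7}; {1,3,8}; {0,4,6}. Points covered: [0, 1, 2, 3, 4, 5, 6, 7, 8].
All classes full (size 3)? YES. All classes cover every point? YES.
Resolvable? YES.

YES


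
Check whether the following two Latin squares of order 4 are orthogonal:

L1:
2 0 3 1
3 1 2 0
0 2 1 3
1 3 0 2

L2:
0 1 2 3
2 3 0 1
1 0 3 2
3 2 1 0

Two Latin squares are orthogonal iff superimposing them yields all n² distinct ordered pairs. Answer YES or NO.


Form the n² = 16 superimposed pairs (L1[i][j], L2[i][j]), row by row (rows and columns indexed from 0):
row 0: (2,0) (0,1) (3,2) (1,3)
row 1: (3,2) (1,3) (2,0) (0,1)
row 2: (0,1) (2,0) (1,3) (3,2)
row 3: (1,3) (3,2) (0,1) (2,0)
Orthogonality requires all 16 pairs distinct.
But the pair (3,2) repeats: cell (0,2) has L1 = 3, L2 = 2, and cell (1,0) has L1 = 3, L2 = 2.
A repeated pair means some other pair never occurs (only 4 distinct pairs out of 16), so the squares are not orthogonal.
Conclusion: NO.

NO


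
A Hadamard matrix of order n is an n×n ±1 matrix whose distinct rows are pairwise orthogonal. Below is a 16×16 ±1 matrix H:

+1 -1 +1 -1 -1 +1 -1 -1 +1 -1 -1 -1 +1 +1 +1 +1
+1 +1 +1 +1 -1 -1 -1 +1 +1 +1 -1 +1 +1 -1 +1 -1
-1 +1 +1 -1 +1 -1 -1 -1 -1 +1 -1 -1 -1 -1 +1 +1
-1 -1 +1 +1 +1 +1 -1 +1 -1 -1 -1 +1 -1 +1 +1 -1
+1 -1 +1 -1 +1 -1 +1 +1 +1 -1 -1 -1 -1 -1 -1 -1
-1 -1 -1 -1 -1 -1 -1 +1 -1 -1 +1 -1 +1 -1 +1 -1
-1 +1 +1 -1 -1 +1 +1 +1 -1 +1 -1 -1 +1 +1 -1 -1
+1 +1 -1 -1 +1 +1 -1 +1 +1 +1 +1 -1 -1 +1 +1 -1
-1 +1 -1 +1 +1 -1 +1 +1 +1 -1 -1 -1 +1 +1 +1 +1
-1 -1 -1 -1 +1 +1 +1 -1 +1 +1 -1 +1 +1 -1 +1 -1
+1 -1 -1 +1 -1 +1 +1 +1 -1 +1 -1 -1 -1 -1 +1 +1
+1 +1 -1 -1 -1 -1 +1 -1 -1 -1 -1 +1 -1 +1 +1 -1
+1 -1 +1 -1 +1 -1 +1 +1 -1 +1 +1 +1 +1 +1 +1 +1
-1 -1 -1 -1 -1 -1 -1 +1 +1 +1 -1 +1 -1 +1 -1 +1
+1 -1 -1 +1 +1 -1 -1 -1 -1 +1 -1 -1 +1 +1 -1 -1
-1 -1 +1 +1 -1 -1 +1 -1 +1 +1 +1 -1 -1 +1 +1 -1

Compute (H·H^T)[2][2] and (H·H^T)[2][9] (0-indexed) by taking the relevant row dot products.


Row 2 of H: [-1, 1, 1, -1, 1, -1, -1, -1, -1, 1, -1, -1, -1, -1, 1, 1].
Row 9 of H: [-1, -1, -1, -1, 1, 1, 1, -1, 1, 1, -1, 1, 1, -1, 1, -1].
(H·H^T)[2][2] = Σ_j H[2][j]·H[2][j] = (-1)² + (1)² + (1)² + (-1)² + (1)² + (-1)² + (-1)² + (-1)² + (-1)² + (1)² + (-1)² + (-1)² + (-1)² + (-1)² + (1)² + (1)² = 1 + 1 + 1 + 1 + 1 + 1 + 1 + 1 + 1 + 1 + 1 + 1 + 1 + 1 + 1 + 1 = 16.
(H·H^T)[2][9] = Σ_j H[2][j]·H[9][j] = (-1)·(-1) + (1)·(-1) + (1)·(-1) + (-1)·(-1) + (1)·(1) + (-1)·(1) + (-1)·(1) + (-1)·(-1) + (-1)·(1) + (1)·(1) + (-1)·(-1) + (-1)·(1) + (-1)·(1) + (-1)·(-1) + (1)·(1) + (1)·(-1) = 1 + -1 + -1 + 1 + 1 + -1 + -1 + 1 + -1 + 1 + 1 + -1 + -1 + 1 + 1 + -1 = 0.
So rows 2 and 9 are orthogonal; the diagonal entry equals n = 16.

(2,2) entry = 16; (2,9) entry = 0.


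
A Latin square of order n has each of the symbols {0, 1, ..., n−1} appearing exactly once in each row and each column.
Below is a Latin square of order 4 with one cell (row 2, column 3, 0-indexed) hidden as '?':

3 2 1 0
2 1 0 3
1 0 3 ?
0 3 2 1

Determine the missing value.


Row 2 contains symbols [0, 1, 3] — missing [2].
Column 3 contains symbols [0, 1, 3] — missing [2].
The missing symbol must appear in both missing sets; intersection = [2].
Therefore the hidden value is 2.

Missing value = 2.


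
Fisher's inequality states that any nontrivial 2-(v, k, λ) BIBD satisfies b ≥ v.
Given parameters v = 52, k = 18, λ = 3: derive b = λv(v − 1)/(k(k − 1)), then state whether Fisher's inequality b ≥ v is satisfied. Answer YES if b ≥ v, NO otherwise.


b = λv(v − 1)/(k(k − 1)) = 3·52·51/(18·17) = 7956/306 = 26.
Compare with v = 52: b < v, so Fisher's inequality fails.

NO


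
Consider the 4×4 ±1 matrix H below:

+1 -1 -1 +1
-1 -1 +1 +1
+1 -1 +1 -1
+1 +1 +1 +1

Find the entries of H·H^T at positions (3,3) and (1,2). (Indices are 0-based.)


Row 1 of H: [-1, -1, 1, 1].
Row 2 of H: [1, -1, 1, -1].
Row 3 of H: [1, 1, 1, 1].
(H·H^T)[3][3] = Σ_j H[3][j]·H[3][j] = (1)² + (1)² + (1)² + (1)² = 1 + 1 + 1 + 1 = 4.
(H·H^T)[1][2] = Σ_j H[1][j]·H[2][j] = (-1)·(1) + (-1)·(-1) + (1)·(1) + (1)·(-1) = -1 + 1 + 1 + -1 = 0.
So rows 1 and 2 are orthogonal; the diagonal entry equals n = 4.

(3,3) entry = 4; (1,2) entry = 0.


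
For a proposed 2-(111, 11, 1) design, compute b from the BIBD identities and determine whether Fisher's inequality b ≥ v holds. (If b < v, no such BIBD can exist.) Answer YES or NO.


b = λv(v − 1)/(k(k − 1)) = 1·111·110/(11·10) = 12210/110 = 111.
Compare with v = 111: b ≥ v, so Fisher's inequality holds.

YES


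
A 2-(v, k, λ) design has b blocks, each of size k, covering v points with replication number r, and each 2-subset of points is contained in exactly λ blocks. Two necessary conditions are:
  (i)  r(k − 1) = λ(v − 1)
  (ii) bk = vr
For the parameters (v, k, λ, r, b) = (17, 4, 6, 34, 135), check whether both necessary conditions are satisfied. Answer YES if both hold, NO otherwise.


Condition (i): r(k − 1) = 34·3 = 102; λ(v − 1) = 6·16 = 96. Match? NO.
Condition (ii): bk = 135·4 = 540; vr = 17·34 = 578. Match? NO.
Both conditions hold? NO.

NO


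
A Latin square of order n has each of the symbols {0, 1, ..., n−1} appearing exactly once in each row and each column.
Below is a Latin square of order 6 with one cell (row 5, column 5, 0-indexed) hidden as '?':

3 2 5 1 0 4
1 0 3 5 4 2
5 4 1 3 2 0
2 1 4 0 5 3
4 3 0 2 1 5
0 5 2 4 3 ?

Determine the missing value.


Row 5 contains symbols [0, 2, 3, 4, 5] — missing [1].
Column 5 contains symbols [0, 2, 3, 4, 5] — missing [1].
The missing symbol must appear in both missing sets; intersection = [1].
Therefore the hidden value is 1.

Missing value = 1.


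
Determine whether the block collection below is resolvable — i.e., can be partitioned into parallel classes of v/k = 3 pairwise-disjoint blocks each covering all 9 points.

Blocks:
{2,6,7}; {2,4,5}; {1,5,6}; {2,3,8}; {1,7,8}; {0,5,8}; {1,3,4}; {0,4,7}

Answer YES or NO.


v = 9, block size k = 3, number of blocks = 8.
For resolvability, blocks must partition into parallel classes of size v/k = 3.
Total blocks must therefore be a multiple of 3: 8 = 3·2 + 2 ⇒ not divisible ✗.
Resolvable? NO.

NO


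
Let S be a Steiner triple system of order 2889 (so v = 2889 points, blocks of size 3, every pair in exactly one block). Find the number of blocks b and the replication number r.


An STS(v) is a 2-(v, 3, 1) BIBD: block size k = 3, λ = 1.
Replication: r(k − 1) = λ(v − 1) ⇒ r·2 = 2889 − 1 = 2888 ⇒ r = 1444.
Block count: b = v(v − 1)/6 = 2889·2888/6 = 8343432/6 = 1390572.
(Check via bk = vr: 1390572·3 = 4171716 = 2889·1444 = 4171716 ✓.)

r = 1444, b = 1390572.


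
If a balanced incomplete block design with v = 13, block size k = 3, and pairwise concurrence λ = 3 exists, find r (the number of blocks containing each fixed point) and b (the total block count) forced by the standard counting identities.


Any 2-(v, k, λ) BIBD satisfies two necessary conditions:
  (i)  Each point sits in r blocks, and counting incidences through any fixed point gives r(k − 1) = λ(v − 1), so r = λ(v − 1)/(k − 1).
  (ii) Total incidences bk = vr, so b = vr/k.
Step 1: r = λ(v − 1)/(k − 1) = 3·(13 − 1)/(3 − 1) = 3·12/2 = 36/2 = 18.
Step 2: b = vr/k = 13·18/3 = 234/3 = 78.
Check integrality: r = 18 ∈ Z ✓, b = 78 ∈ Z ✓.
(These identities are necessary conditions: they determine r and b for any design with these parameters, but do not by themselves prove that one exists.)

r = 18, b = 78.


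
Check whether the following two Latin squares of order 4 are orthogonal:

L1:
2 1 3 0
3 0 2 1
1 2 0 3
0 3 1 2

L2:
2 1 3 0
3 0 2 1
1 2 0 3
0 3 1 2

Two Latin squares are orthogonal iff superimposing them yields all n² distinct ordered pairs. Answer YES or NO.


Form the n² = 16 superimposed pairs (L1[i][j], L2[i][j]), row by row (rows and columns indexed from 0):
row 0: (2,2) (1,1) (3,3) (0,0)
row 1: (3,3) (0,0) (2,2) (1,1)
row 2: (1,1) (2,2) (0,0) (3,3)
row 3: (0,0) (3,3) (1,1) (2,2)
Orthogonality requires all 16 pairs distinct.
But the pair (3,3) repeats: cell (0,2) has L1 = 3, L2 = 3, and cell (1,0) has L1 = 3, L2 = 3.
A repeated pair means some other pair never occurs (only 4 distinct pairs out of 16), so the squares are not orthogonal.
Conclusion: NO.

NO


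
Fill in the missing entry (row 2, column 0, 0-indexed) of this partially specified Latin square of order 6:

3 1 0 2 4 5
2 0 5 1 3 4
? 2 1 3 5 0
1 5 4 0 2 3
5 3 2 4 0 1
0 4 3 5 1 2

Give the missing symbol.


Row 2 contains symbols [0, 1, 2, 3, 5] — missing [4].
Column 0 contains symbols [0, 1, 2, 3, 5] — missing [4].
The missing symbol must appear in both missing sets; intersection = [4].
Therefore the hidden value is 4.

Missing value = 4.


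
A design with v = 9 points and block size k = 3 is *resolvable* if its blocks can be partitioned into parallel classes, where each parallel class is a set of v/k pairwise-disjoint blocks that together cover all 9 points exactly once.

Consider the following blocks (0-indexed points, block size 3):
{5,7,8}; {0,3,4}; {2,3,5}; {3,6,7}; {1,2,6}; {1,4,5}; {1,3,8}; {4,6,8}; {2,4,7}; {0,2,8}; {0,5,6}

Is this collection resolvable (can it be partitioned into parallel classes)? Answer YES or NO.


v = 9, block size k = 3, number of blocks = 11.
For resolvability, blocks must partition into parallel classes of size v/k = 3.
Total blocks must therefore be a multiple of 3: 11 = 3·3 + 2 ⇒ not divisible ✗.
Resolvable? NO.

NO


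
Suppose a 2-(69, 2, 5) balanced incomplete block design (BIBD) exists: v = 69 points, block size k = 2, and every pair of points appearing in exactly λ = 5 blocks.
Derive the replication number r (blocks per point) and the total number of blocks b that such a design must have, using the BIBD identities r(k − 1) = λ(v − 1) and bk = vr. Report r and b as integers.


Any 2-(v, k, λ) BIBD satisfies two necessary conditions:
  (i)  Each point sits in r blocks, and counting incidences through any fixed point gives r(k − 1) = λ(v − 1), so r = λ(v − 1)/(k − 1).
  (ii) Total incidences bk = vr, so b = vr/k.
Step 1: r = λ(v − 1)/(k − 1) = 5·(69 − 1)/(2 − 1) = 5·68/1 = 340/1 = 340.
Step 2: b = vr/k = 69·340/2 = 23460/2 = 11730.
Check integrality: r = 340 ∈ Z ✓, b = 11730 ∈ Z ✓.
(These identities are necessary conditions: they determine r and b for any design with these parameters, but do not by themselves prove that one exists.)

r = 340, b = 11730.


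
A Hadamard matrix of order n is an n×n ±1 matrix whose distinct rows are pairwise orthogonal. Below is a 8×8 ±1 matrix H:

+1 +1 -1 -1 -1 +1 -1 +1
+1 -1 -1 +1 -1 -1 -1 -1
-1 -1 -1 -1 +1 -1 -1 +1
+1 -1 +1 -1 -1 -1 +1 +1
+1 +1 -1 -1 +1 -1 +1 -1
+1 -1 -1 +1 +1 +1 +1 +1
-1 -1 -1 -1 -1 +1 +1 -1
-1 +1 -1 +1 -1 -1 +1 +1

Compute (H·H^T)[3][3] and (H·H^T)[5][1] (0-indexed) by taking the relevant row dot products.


Row 1 of H: [1, -1, -1, 1, -1, -1, -1, -1].
Row 3 of H: [1, -1, 1, -1, -1, -1, 1, 1].
Row 5 of H: [1, -1, -1, 1, 1, 1, 1, 1].
(H·H^T)[3][3] = Σ_j H[3][j]·H[3][j] = (1)² + (-1)² + (1)² + (-1)² + (-1)² + (-1)² + (1)² + (1)² = 1 + 1 + 1 + 1 + 1 + 1 + 1 + 1 = 8.
(H·H^T)[5][1] = Σ_j H[5][j]·H[1][j] = (1)·(1) + (-1)·(-1) + (-1)·(-1) + (1)·(1) + (1)·(-1) + (1)·(-1) + (1)·(-1) + (1)·(-1) = 1 + 1 + 1 + 1 + -1 + -1 + -1 + -1 = 0.
So rows 5 and 1 are orthogonal; the diagonal entry equals n = 8.

(3,3) entry = 8; (5,1) entry = 0.


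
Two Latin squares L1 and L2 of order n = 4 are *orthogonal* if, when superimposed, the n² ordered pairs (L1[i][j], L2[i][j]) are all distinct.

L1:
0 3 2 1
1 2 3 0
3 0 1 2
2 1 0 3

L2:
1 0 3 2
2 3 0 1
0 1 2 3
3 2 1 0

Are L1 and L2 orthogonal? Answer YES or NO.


Form the n² = 16 superimposed pairs (L1[i][j], L2[i][j]), row by row (rows and columns indexed from 0):
row 0: (0,1) (3,0) (2,3) (1,2)
row 1: (1,2) (2,3) (3,0) (0,1)
row 2: (3,0) (0,1) (1,2) (2,3)
row 3: (2,3) (1,2) (0,1) (3,0)
Orthogonality requires all 16 pairs distinct.
But the pair (1,2) repeats: cell (0,3) has L1 = 1, L2 = 2, and cell (1,0) has L1 = 1, L2 = 2.
A repeated pair means some other pair never occurs (only 4 distinct pairs out of 16), so the squares are not orthogonal.
Conclusion: NO.

NO


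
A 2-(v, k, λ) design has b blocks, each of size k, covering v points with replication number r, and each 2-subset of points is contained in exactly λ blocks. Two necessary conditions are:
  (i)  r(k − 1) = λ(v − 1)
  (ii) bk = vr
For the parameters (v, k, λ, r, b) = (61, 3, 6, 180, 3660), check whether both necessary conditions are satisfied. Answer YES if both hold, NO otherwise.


Condition (i): r(k − 1) = 180·2 = 360; λ(v − 1) = 6·60 = 360. Match? YES.
Condition (ii): bk = 3660·3 = 10980; vr = 61·180 = 10980. Match? YES.
Both conditions hold? YES.

YES


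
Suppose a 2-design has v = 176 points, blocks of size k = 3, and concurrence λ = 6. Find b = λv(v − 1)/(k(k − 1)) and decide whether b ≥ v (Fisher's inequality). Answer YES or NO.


b = λv(v − 1)/(k(k − 1)) = 6·176·175/(3·2) = 184800/6 = 30800.
Compare with v = 176: b ≥ v, so Fisher's inequality holds.

YES


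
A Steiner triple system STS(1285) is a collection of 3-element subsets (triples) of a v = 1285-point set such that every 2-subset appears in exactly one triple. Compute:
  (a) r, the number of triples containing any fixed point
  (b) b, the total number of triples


An STS(v) is a 2-(v, 3, 1) BIBD: block size k = 3, λ = 1.
Replication: r(k − 1) = λ(v − 1) ⇒ r·2 = 1285 − 1 = 1284 ⇒ r = 642.
Block count: bk = vr ⇒ b·3 = 1285·642 = 824970 ⇒ b = 274990.

r = 642, b = 274990.


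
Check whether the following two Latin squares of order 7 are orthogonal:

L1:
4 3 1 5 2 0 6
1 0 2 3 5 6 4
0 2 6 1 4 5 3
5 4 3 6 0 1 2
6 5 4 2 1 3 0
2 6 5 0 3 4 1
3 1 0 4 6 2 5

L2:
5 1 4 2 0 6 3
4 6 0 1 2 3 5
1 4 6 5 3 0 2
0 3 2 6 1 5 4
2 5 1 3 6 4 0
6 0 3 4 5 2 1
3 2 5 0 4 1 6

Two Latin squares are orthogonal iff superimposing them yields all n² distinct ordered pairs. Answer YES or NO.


Form the n² = 49 superimposed pairs (L1[i][j], L2[i][j]), row by row (rows and columns indexed from 0):
row 0: (4,5) (3,1) (1,4) (5,2) (2,0) (0,6) (6,3)
row 1: (1,4) (0,6) (2,0) (3,1) (5,2) (6,3) (4,5)
row 2: (0,1) (2,4) (6,6) (1,5) (4,3) (5,0) (3,2)
row 3: (5,0) (4,3) (3,2) (6,6) (0,1) (1,5) (2,4)
row 4: (6,2) (5,5) (4,1) (2,3) (1,6) (3,4) (0,0)
row 5: (2,6) (6,0) (5,3) (0,4) (3,5) (4,2) (1,1)
row 6: (3,3) (1,2) (0,5) (4,0) (6,4) (2,1) (5,6)
Orthogonality requires all 49 pairs distinct.
But the pair (1,4) repeats: cell (0,2) has L1 = 1, L2 = 4, and cell (1,0) has L1 = 1, L2 = 4.
A repeated pair means some other pair never occurs (only 35 distinct pairs out of 49), so the squares are not orthogonal.
Conclusion: NO.

NO


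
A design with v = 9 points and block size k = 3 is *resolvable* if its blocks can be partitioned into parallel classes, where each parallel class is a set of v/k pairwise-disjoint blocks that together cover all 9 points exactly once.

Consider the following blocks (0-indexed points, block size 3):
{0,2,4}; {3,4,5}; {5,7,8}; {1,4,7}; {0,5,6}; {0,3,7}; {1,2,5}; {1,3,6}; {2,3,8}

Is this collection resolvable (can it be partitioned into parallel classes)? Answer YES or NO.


v = 9, block size k = 3, number of blocks = 9.
For resolvability, blocks must partition into parallel classes of size v/k = 3.
Total blocks must therefore be a multiple of 3: 9 = 3·3 + 0 ⇒ divisible ✓.
Consider block {3,4,5}. It intersects every other block in the collection, so no parallel class of size 3 can contain it.
Since every block must belong to some parallel class in a resolution, the collection cannot be partitioned into parallel classes.
Resolvable? NO.

NO


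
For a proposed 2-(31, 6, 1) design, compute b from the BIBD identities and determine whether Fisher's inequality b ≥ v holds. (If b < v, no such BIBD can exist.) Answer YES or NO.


r = λ(v − 1)/(k − 1) = 1·30/5 = 6.
b = vr/k = 31·6/6 = 31.
Fisher's inequality: b ≥ v ⇔ 31 ≥ 31? YES.

YES


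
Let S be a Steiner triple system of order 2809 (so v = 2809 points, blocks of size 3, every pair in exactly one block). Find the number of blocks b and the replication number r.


An STS(v) is a 2-(v, 3, 1) BIBD: block size k = 3, λ = 1.
Replication: r(k − 1) = λ(v − 1) ⇒ r·2 = 2809 − 1 = 2808 ⇒ r = 1404.
Block count: b = v(v − 1)/6 = 2809·2808/6 = 7887672/6 = 1314612.
(Check via bk = vr: 1314612·3 = 3943836 = 2809·1404 = 3943836 ✓.)

r = 1404, b = 1314612.


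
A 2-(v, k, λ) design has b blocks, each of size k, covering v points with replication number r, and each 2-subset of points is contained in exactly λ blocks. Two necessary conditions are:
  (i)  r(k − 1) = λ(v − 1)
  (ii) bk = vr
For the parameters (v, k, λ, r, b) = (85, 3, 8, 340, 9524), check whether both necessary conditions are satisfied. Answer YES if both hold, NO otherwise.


Condition (i): r(k − 1) = 340·2 = 680; λ(v − 1) = 8·84 = 672. Match? NO.
Condition (ii): bk = 9524·3 = 28572; vr = 85·340 = 28900. Match? NO.
Both conditions hold? NO.

NO


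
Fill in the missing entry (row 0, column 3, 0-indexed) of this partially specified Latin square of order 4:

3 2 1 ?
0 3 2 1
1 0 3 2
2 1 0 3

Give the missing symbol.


Row 0 contains symbols [1, 2, 3] — missing [0].
Column 3 contains symbols [1, 2, 3] — missing [0].
The missing symbol must appear in both missing sets; intersection = [0].
Therefore the hidden value is 0.

Missing value = 0.


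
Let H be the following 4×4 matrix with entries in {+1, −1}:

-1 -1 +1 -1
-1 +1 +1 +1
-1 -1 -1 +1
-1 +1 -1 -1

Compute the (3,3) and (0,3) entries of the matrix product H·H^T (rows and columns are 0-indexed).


Row 0 of H: [-1, -1, 1, -1].
Row 3 of H: [-1, 1, -1, -1].
(H·H^T)[3][3] = Σ_j H[3][j]·H[3][j] = (-1)² + (1)² + (-1)² + (-1)² = 1 + 1 + 1 + 1 = 4.
(H·H^T)[0][3] = Σ_j H[0][j]·H[3][j] = (-1)·(-1) + (-1)·(1) + (1)·(-1) + (-1)·(-1) = 1 + -1 + -1 + 1 = 0.
So rows 0 and 3 are orthogonal; the diagonal entry equals n = 4.

(3,3) entry = 4; (0,3) entry = 0.


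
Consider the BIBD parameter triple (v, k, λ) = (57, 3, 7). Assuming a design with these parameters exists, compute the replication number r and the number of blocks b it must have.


Any 2-(v, k, λ) BIBD satisfies two necessary conditions:
  (i)  Each point sits in r blocks, and counting incidences through any fixed point gives r(k − 1) = λ(v − 1), so r = λ(v − 1)/(k − 1).
  (ii) Total incidences bk = vr, so b = vr/k.
Step 1: r = λ(v − 1)/(k − 1) = 7·(57 − 1)/(3 − 1) = 7·56/2 = 392/2 = 196.
Step 2: b = vr/k = 57·196/3 = 11172/3 = 3724.
Check integrality: r = 196 ∈ Z ✓, b = 3724 ∈ Z ✓.
(These identities are necessary conditions: they determine r and b for any design with these parameters, but do not by themselves prove that one exists.)

r = 196, b = 3724.


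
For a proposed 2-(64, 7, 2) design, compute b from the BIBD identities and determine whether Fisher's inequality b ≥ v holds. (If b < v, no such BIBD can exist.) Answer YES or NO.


b = λv(v − 1)/(k(k − 1)) = 2·64·63/(7·6) = 8064/42 = 192.
Compare with v = 64: b ≥ v, so Fisher's inequality holds.

YES


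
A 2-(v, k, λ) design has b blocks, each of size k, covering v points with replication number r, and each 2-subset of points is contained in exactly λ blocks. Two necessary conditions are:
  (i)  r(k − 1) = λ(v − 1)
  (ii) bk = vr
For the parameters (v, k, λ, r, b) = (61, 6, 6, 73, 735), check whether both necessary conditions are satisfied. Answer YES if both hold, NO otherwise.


Condition (i): r(k − 1) = 73·5 = 365; λ(v − 1) = 6·60 = 360. Match? NO.
Condition (ii): bk = 735·6 = 4410; vr = 61·73 = 4453. Match? NO.
Both conditions hold? NO.

NO


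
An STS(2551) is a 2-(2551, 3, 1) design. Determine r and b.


An STS(v) is a 2-(v, 3, 1) BIBD: block size k = 3, λ = 1.
Replication: r(k − 1) = λ(v − 1) ⇒ r·2 = 2551 − 1 = 2550 ⇒ r = 1275.
Block count: b = v(v − 1)/6 = 2551·2550/6 = 6505050/6 = 1084175.

r = 1275, b = 1084175.


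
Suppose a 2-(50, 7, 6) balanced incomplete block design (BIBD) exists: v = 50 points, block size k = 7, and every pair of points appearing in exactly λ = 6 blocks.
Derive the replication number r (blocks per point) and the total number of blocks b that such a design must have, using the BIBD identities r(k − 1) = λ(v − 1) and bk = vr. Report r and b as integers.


Any 2-(v, k, λ) BIBD satisfies two necessary conditions:
  (i)  Each point sits in r blocks, and counting incidences through any fixed point gives r(k − 1) = λ(v − 1), so r = λ(v − 1)/(k − 1).
  (ii) Total incidences bk = vr, so b = vr/k.
Step 1: r = λ(v − 1)/(k − 1) = 6·(50 − 1)/(7 − 1) = 6·49/6 = 294/6 = 49.
Step 2: b = vr/k = 50·49/7 = 2450/7 = 350.
Check integrality: r = 49 ∈ Z ✓, b = 350 ∈ Z ✓.
(These identities are necessary conditions: they determine r and b for any design with these parameters, but do not by themselves prove that one exists.)

r = 49, b = 350.


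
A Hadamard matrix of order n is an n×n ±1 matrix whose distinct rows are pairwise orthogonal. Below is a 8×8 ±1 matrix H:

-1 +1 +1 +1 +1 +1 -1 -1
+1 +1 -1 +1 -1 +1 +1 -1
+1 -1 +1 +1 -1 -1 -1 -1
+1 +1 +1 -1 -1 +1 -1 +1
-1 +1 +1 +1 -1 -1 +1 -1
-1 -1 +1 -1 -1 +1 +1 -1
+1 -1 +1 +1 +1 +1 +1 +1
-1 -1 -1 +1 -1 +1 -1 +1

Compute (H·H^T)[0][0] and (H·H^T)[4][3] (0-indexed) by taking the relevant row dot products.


Row 0 of H: [-1, 1, 1, 1, 1, 1, -1, -1].
Row 3 of H: [1, 1, 1, -1, -1, 1, -1, 1].
Row 4 of H: [-1, 1, 1, 1, -1, -1, 1, -1].
(H·H^T)[0][0] = Σ_j H[0][j]·H[0][j] = (-1)² + (1)² + (1)² + (1)² + (1)² + (1)² + (-1)² + (-1)² = 1 + 1 + 1 + 1 + 1 + 1 + 1 + 1 = 8.
(H·H^T)[4][3] = Σ_j H[4][j]·H[3][j] = (-1)·(1) + (1)·(1) + (1)·(1) + (1)·(-1) + (-1)·(-1) + (-1)·(1) + (1)·(-1) + (-1)·(1) = -1 + 1 + 1 + -1 + 1 + -1 + -1 + -1 = -2.
Rows 4 and 3 are not orthogonal (dot product = -2 ≠ 0), so H is not a Hadamard matrix.

(0,0) entry = 8; (4,3) entry = -2.


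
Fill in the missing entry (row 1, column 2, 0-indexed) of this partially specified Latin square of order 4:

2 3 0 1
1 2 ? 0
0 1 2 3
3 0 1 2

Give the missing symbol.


Row 1 contains symbols [0, 1, 2] — missing [3].
Column 2 contains symbols [0, 1, 2] — missing [3].
The missing symbol must appear in both missing sets; intersection = [3].
Therefore the hidden value is 3.

Missing value = 3.


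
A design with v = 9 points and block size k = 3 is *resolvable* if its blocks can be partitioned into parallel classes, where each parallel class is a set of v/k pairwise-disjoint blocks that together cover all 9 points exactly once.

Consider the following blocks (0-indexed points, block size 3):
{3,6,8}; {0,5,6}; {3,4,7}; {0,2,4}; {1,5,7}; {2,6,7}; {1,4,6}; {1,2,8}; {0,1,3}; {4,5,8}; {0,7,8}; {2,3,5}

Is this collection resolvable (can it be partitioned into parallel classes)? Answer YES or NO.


v = 9, block size k = 3, number of blocks = 12.
For resolvability, blocks must partition into parallel classes of size v/k = 3.
Total blocks must therefore be a multiple of 3: 12 = 3·4 + 0 ⇒ divisible ✓.
Greedy packing gives 4 candidate class(es). Each should be a full parallel class (size 3, covers all 9 points).
  Class 1 (3 blocks): {3,6,8}; {0,2,4}; {1,5,7}. Points covered: [0, 1, 2, 3, 4, 5, 6, 7, 8].
  Class 2 (3 blocks): {0,5,6}; {3,4,7}; {1,2,8}. Points covered: [0, 1, 2, 3, 4, 5, 6, 7, 8].
  Class 3 (3 blocks): {2,6,7}; {0,1,3}; {4,5,8}. Points covered: [0, 1, 2, 3, 4, 5, 6, 7, 8].
  Class 4 (3 blocks): {1,4,6}; {0,7,8}; {2,3,5}. Points covered: [0, 1, 2, 3, 4, 5, 6, 7, 8].
All classes full (size 3)? YES. All classes cover every point? YES.
Resolvable? YES.

YES


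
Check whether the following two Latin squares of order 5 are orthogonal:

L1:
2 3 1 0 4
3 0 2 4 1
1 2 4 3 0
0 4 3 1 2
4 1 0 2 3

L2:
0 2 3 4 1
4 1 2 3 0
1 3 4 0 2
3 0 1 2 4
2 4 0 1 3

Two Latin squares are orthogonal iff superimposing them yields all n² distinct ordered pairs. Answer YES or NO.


Form the n² = 25 superimposed pairs (L1[i][j], L2[i][j]), row by row (rows and columns indexed from 0):
row 0: (2,0) (3,2) (1,3) (0,4) (4,1)
row 1: (3,4) (0,1) (2,2) (4,3) (1,0)
row 2: (1,1) (2,3) (4,4) (3,0) (0,2)
row 3: (0,3) (4,0) (3,1) (1,2) (2,4)
row 4: (4,2) (1,4) (0,0) (2,1) (3,3)
Orthogonality requires all 25 pairs distinct.
Check by first coordinate: for each symbol s of L1, list the L2 entries in the n cells where L1 = s; they must all differ.
  L1 = 0: L2 entries (in reading order) 4, 1, 2, 3, 0 — all 5 distinct ✓
  L1 = 1: L2 entries (in reading order) 3, 0, 1, 2, 4 — all 5 distinct ✓
  L1 = 2: L2 entries (in reading order) 0, 2, 3, 4, 1 — all 5 distinct ✓
  L1 = 3: L2 entries (in reading order) 2, 4, 0, 1, 3 — all 5 distinct ✓
  L1 = 4: L2 entries (in reading order) 1, 3, 4, 0, 2 — all 5 distinct ✓
Every symbol of L1 meets every symbol of L2 exactly once, so all 25 pairs are distinct (25 of 25).
Conclusion: YES.

YES


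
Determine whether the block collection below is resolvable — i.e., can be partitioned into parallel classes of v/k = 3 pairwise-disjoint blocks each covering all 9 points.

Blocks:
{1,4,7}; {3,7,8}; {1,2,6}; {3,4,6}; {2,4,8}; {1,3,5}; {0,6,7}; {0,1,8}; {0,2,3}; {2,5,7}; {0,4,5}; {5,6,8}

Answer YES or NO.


v = 9, block size k = 3, number of blocks = 12.
For resolvability, blocks must partition into parallel classes of size v/k = 3.
Total blocks must therefore be a multiple of 3: 12 = 3·4 + 0 ⇒ divisible ✓.
Greedy packing gives 4 candidate class(es). Each should be a full parallel class (size 3, covers all 9 points).
  Class 1 (3 blocks): {1,4,7}; {0,2,3}; {5,6,8}. Points covered: [0, 1, 2, 3, 4, 5, 6, 7, 8].
  Class 2 (3 blocks): {3,7,8}; {1,2,6}; {0,4,5}. Points covered: [0, 1, 2, 3, 4, 5, 6, 7, 8].
  Class 3 (3 blocks): {3,4,6}; {0,1,8}; {2,5,7}. Points covered: [0, 1, 2, 3, 4, 5, 6, 7, 8].
  Class 4 (3 blocks): {2,4,8}; {1,3,5}; {0,6,7}. Points covered: [0, 1, 2, 3, 4, 5, 6, 7, 8].
All classes full (size 3)? YES. All classes cover every point? YES.
Resolvable? YES.

YES


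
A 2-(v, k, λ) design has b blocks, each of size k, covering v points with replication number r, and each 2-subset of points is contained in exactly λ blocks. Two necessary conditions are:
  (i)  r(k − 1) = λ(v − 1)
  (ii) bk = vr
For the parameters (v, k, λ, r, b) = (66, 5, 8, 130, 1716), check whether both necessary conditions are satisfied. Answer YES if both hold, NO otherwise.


Condition (i): r(k − 1) = 130·4 = 520; λ(v − 1) = 8·65 = 520. Match? YES.
Condition (ii): bk = 1716·5 = 8580; vr = 66·130 = 8580. Match? YES.
Both conditions hold? YES.

YES


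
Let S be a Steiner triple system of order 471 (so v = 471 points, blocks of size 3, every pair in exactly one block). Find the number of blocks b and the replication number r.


An STS(v) is a 2-(v, 3, 1) BIBD: block size k = 3, λ = 1.
Replication: r(k − 1) = λ(v − 1) ⇒ r·2 = 471 − 1 = 470 ⇒ r = 235.
Block count: bk = vr ⇒ b·3 = 471·235 = 110685 ⇒ b = 36895.
(Check via b = v(v − 1)/6 = 471·470/6 = 221370/6 = 36895.)

r = 235, b = 36895.


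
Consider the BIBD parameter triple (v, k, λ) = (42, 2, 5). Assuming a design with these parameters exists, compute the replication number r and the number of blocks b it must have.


Any 2-(v, k, λ) BIBD satisfies two necessary conditions:
  (i)  Each point sits in r blocks, and counting incidences through any fixed point gives r(k − 1) = λ(v − 1), so r = λ(v − 1)/(k − 1).
  (ii) Total incidences bk = vr, so b = vr/k.
Step 1: r = λ(v − 1)/(k − 1) = 5·(42 − 1)/(2 − 1) = 5·41/1 = 205/1 = 205.
Step 2: b = vr/k = 42·205/2 = 8610/2 = 4305.
Check integrality: r = 205 ∈ Z ✓, b = 4305 ∈ Z ✓.
(These identities are necessary conditions: they determine r and b for any design with these parameters, but do not by themselves prove that one exists.)

r = 205, b = 4305.
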